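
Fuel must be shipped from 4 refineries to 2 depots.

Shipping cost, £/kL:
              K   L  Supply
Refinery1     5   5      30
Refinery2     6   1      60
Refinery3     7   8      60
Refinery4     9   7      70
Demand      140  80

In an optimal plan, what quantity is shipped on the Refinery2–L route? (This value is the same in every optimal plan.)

60

Solving gives:
  Refinery1→K: 30 kL
  Refinery2→L: 60 kL
  Refinery3→K: 60 kL
  Refinery4→K: 50 kL
  Refinery4→L: 20 kL
Total cost = £1220.
So Refinery2→L carries 60 kL.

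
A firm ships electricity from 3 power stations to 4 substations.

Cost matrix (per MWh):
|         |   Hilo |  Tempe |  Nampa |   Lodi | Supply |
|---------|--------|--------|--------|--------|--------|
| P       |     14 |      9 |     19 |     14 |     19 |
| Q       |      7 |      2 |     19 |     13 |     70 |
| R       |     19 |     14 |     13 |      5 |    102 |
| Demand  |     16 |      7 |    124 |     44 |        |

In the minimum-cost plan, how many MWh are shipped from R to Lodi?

The minimum-cost plan:
  P->Nampa: 19 × 19 = 361
  Q->Hilo: 16 × 7 = 112
  Q->Tempe: 7 × 2 = 14
  Q->Nampa: 47 × 19 = 893
  R->Nampa: 58 × 13 = 754
  R->Lodi: 44 × 5 = 220
Total cost = 2354.
So R→Lodi carries 44 MWh.

44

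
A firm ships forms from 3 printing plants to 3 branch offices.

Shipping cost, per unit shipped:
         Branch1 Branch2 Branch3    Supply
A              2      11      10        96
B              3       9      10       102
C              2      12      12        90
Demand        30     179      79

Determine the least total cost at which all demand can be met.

2675

One minimum-cost allocation:
  A to Branch2: 17 boxes
  A to Branch3: 79 boxes
  B to Branch2: 102 boxes
  C to Branch1: 30 boxes
  C to Branch2: 60 boxes
Total cost = 2675.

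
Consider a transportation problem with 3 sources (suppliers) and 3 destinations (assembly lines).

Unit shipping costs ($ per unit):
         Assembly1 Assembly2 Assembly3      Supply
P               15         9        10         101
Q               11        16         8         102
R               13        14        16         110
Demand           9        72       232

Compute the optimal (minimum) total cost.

3415

Optimal allocation:
  P→Assembly3: 101 × $10 = $1010
  Q→Assembly3: 102 × $8 = $816
  R→Assembly1: 9 × $13 = $117
  R→Assembly2: 72 × $14 = $1008
  R→Assembly3: 29 × $16 = $464
Total = 1010 + 816 + 117 + 1008 + 464 = $3415.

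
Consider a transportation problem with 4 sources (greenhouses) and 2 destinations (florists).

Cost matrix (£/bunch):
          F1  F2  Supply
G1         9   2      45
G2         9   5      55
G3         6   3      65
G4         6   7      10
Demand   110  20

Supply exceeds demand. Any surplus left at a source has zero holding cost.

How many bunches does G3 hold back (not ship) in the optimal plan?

Minimum-cost shipments:
  G1–F2: 20 × £2 = £40
  G2–F1: 35 × £9 = £315
  G3–F1: 65 × £6 = £390
  G4–F1: 10 × £6 = £60
Total cost = £805.
G3 ships 65 of its 65, leaving 0.

0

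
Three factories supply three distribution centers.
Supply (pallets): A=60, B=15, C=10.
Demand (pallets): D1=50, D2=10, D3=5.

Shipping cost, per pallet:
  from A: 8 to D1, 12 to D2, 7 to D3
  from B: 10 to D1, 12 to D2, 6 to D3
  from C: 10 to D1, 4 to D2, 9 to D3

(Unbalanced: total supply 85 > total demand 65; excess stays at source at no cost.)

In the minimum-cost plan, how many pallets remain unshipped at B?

An optimal plan:
  A to D1: 50 × 8 = 400
  B to D3: 5 × 6 = 30
  C to D2: 10 × 4 = 40
Total cost = 470.
B ships 5 of its 15, leaving 10.

10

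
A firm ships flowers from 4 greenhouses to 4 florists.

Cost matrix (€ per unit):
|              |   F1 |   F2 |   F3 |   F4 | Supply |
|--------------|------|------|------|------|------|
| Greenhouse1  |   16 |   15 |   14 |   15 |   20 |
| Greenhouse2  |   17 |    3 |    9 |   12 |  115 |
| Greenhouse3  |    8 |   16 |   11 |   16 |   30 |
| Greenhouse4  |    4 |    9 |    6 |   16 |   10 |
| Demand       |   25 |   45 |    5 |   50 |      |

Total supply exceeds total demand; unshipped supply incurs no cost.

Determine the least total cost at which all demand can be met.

940

An optimal shipping plan:
  Greenhouse2 to F2: 45 × €3 = €135
  Greenhouse2 to F3: 5 × €9 = €45
  Greenhouse2 to F4: 50 × €12 = €600
  Greenhouse3 to F1: 15 × €8 = €120
  Greenhouse4 to F1: 10 × €4 = €40
Total = 135 + 45 + 600 + 120 + 40 = €940.
(Supply check: Greenhouse1 ships 0; Greenhouse2 ships 100; Greenhouse3 ships 15; Greenhouse4 ships 10.)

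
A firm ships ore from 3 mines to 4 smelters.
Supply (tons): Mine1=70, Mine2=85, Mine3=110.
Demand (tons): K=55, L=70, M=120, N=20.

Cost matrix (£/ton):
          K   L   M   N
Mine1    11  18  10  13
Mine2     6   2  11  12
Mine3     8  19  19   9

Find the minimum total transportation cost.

A cheapest plan:
  Mine1–M: 70 × £10 = £700
  Mine2–L: 70 × £2 = £140
  Mine2–M: 15 × £11 = £165
  Mine3–K: 55 × £8 = £440
  Mine3–M: 35 × £19 = £665
  Mine3–N: 20 × £9 = £180
Total = 700 + 140 + 165 + 440 + 665 + 180 = £2290.
(Supply check: Mine1 ships 70; Mine2 ships 85; Mine3 ships 110.)

2290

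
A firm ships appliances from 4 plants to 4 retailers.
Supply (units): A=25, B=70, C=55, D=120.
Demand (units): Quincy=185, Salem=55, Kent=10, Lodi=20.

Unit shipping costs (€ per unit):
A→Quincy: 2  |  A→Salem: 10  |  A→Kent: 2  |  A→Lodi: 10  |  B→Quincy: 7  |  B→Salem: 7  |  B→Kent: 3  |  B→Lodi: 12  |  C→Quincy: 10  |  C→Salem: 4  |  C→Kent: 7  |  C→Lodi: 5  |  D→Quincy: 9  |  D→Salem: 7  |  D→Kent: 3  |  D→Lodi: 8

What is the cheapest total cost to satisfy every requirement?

Optimal allocation:
  A to Quincy: 25 × €2 = €50
  B to Quincy: 70 × €7 = €490
  C to Salem: 55 × €4 = €220
  D to Quincy: 90 × €9 = €810
  D to Kent: 10 × €3 = €30
  D to Lodi: 20 × €8 = €160
Total = 50 + 490 + 220 + 810 + 30 + 160 = €1760.

1760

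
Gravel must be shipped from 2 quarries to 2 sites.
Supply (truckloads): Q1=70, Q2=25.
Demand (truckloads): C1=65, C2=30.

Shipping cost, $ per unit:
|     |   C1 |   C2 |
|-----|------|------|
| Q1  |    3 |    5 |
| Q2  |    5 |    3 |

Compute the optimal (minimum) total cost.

An optimal shipping plan:
  Q1->C1: 65 × $3 = $195
  Q1->C2: 5 × $5 = $25
  Q2->C2: 25 × $3 = $75
Total = 195 + 25 + 75 = $295.

295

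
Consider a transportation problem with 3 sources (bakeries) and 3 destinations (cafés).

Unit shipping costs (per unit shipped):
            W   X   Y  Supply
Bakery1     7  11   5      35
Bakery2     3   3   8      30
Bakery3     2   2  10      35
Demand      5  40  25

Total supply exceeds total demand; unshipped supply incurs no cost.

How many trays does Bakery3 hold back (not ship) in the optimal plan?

0

An optimal plan:
  Bakery1→Y: 25 × 5 = 125
  Bakery2→X: 10 × 3 = 30
  Bakery3→W: 5 × 2 = 10
  Bakery3→X: 30 × 2 = 60
Total cost = 225.
Bakery3 ships 35 of its 35, leaving 0.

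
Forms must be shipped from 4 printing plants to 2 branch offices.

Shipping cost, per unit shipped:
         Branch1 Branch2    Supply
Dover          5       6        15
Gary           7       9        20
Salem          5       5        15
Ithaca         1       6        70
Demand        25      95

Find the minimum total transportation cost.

640

Optimal allocation:
  Dover–Branch2: 15 boxes
  Gary–Branch2: 20 boxes
  Salem–Branch2: 15 boxes
  Ithaca–Branch1: 25 boxes
  Ithaca–Branch2: 45 boxes
Total cost = 640.
(Supply check: Dover ships 15; Gary ships 20; Salem ships 15; Ithaca ships 70.)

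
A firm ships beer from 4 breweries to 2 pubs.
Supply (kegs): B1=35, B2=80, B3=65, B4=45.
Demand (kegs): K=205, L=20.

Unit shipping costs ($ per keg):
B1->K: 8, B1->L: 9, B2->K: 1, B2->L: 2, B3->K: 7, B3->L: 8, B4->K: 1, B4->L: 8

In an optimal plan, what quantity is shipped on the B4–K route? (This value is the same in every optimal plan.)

Solving gives:
  B1 to K: 15 kegs
  B1 to L: 20 kegs
  B2 to K: 80 kegs
  B3 to K: 65 kegs
  B4 to K: 45 kegs
Total cost = $880.
So B4→K carries 45 kegs.

45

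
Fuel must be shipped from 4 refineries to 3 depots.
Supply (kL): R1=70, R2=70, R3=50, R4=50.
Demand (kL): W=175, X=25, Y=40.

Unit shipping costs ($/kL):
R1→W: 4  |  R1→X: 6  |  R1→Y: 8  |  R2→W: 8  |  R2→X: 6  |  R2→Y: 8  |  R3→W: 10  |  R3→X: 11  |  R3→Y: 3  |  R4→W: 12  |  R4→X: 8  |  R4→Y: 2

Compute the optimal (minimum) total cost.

One minimum-cost allocation:
  R1 to W: 70 kL
  R2 to W: 55 kL
  R2 to X: 15 kL
  R3 to W: 50 kL
  R4 to X: 10 kL
  R4 to Y: 40 kL
Total cost = $1470.

1470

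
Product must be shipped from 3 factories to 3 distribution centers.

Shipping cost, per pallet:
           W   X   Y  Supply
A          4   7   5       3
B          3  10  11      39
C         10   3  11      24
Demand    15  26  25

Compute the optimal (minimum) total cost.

Optimal allocation:
  A->Y: 3 × 5 = 15
  B->W: 15 × 3 = 45
  B->X: 2 × 10 = 20
  B->Y: 22 × 11 = 242
  C->X: 24 × 3 = 72
Total = 15 + 45 + 20 + 242 + 72 = 394.

394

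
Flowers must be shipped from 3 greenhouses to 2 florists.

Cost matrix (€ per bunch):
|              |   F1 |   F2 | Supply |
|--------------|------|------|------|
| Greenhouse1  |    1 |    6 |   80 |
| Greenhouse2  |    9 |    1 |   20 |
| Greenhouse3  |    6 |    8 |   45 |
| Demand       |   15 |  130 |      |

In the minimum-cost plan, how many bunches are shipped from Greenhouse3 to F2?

45

Optimal shipments:
  Greenhouse1→F1: 15 × €1 = €15
  Greenhouse1→F2: 65 × €6 = €390
  Greenhouse2→F2: 20 × €1 = €20
  Greenhouse3→F2: 45 × €8 = €360
Total cost = €785.
So Greenhouse3→F2 carries 45 bunches.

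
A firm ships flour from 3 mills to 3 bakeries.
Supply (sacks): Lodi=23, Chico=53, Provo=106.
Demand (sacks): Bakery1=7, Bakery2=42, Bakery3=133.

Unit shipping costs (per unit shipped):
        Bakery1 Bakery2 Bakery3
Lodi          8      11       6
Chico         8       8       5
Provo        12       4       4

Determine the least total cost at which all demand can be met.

One minimum-cost allocation:
  Lodi to Bakery1: 7 sacks
  Lodi to Bakery3: 16 sacks
  Chico to Bakery3: 53 sacks
  Provo to Bakery2: 42 sacks
  Provo to Bakery3: 64 sacks
Total cost = 841.
(Supply check: Lodi ships 23; Chico ships 53; Provo ships 106.)

841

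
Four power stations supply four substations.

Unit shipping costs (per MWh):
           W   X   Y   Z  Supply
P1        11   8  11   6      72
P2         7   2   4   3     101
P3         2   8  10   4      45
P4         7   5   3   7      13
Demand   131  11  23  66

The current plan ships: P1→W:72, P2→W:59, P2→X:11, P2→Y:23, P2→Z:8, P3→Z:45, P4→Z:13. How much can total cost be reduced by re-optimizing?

Current plan cost = 72·11 + 59·7 + 11·2 + 23·4 + 8·3 + 45·4 + 13·7 = 1614.
Optimal plan:
  P1->W: 6 × 11 = 66
  P1->Z: 66 × 6 = 396
  P2->W: 80 × 7 = 560
  P2->X: 11 × 2 = 22
  P2->Y: 10 × 4 = 40
  P3->W: 45 × 2 = 90
  P4->Y: 13 × 3 = 39
Optimal cost = 1213.
Saving = 1614 − 1213 = 401.

401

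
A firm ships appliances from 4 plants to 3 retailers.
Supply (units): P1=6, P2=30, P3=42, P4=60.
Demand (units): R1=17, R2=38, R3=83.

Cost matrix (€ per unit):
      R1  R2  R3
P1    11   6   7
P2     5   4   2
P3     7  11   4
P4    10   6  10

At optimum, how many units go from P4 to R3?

Optimal shipments:
  P1 to R3: 6 × €7 = €42
  P2 to R3: 30 × €2 = €60
  P3 to R3: 42 × €4 = €168
  P4 to R1: 17 × €10 = €170
  P4 to R2: 38 × €6 = €228
  P4 to R3: 5 × €10 = €50
Total cost = €718.
So P4→R3 carries 5 units.

5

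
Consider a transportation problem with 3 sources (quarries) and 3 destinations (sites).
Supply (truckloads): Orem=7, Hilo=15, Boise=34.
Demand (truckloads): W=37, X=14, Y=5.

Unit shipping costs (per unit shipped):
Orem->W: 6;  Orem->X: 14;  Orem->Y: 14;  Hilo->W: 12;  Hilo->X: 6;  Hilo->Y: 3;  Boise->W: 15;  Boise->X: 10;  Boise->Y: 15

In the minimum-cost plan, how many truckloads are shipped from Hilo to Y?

5

Optimal shipments:
  Orem->W: 7 × 6 = 42
  Hilo->X: 10 × 6 = 60
  Hilo->Y: 5 × 3 = 15
  Boise->W: 30 × 15 = 450
  Boise->X: 4 × 10 = 40
Total cost = 607.
So Hilo→Y carries 5 truckloads.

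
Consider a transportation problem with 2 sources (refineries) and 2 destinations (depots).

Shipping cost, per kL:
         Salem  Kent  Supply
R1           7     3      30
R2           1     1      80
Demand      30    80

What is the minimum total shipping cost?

170

An optimal shipping plan:
  R1–Kent: 30 kL
  R2–Salem: 30 kL
  R2–Kent: 50 kL
Total cost = 170.
(Supply check: R1 ships 30; R2 ships 80.)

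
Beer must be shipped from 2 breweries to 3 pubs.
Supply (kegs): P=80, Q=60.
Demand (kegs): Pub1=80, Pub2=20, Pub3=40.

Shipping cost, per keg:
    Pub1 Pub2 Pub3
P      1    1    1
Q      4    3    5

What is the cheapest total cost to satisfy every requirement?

300

One minimum-cost allocation:
  P→Pub1: 40 × 1 = 40
  P→Pub3: 40 × 1 = 40
  Q→Pub1: 40 × 4 = 160
  Q→Pub2: 20 × 3 = 60
Total = 40 + 40 + 160 + 60 = 300.
(Supply check: P ships 80; Q ships 60.)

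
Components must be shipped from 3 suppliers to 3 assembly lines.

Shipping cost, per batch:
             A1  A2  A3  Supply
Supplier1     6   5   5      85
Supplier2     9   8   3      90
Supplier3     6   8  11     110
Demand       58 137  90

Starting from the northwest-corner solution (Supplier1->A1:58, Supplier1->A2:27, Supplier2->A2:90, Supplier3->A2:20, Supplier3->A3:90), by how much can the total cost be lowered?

Current plan cost = 58·6 + 27·5 + 90·8 + 20·8 + 90·11 = 2353.
Optimal plan:
  Supplier1→A2: 85 × 5 = 425
  Supplier2→A3: 90 × 3 = 270
  Supplier3→A1: 58 × 6 = 348
  Supplier3→A2: 52 × 8 = 416
Optimal cost = 1459.
Saving = 2353 − 1459 = 894.

894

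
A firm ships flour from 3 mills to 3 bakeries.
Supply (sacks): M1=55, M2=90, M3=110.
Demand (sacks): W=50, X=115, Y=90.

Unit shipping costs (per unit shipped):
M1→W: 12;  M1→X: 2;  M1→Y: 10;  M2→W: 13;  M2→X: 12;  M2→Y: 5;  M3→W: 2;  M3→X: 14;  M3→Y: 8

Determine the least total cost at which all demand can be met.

1500

One minimum-cost allocation:
  M1 to X: 55 × 2 = 110
  M2 to Y: 90 × 5 = 450
  M3 to W: 50 × 2 = 100
  M3 to X: 60 × 14 = 840
Total = 110 + 450 + 100 + 840 = 1500.
(Supply check: M1 ships 55; M2 ships 90; M3 ships 110.)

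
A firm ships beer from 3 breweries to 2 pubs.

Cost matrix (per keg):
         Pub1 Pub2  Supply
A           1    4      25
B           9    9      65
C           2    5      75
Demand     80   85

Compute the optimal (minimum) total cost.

820

A cheapest plan:
  A–Pub1: 25 kegs
  B–Pub2: 65 kegs
  C–Pub1: 55 kegs
  C–Pub2: 20 kegs
Total cost = 820.
(Supply check: A ships 25; B ships 65; C ships 75.)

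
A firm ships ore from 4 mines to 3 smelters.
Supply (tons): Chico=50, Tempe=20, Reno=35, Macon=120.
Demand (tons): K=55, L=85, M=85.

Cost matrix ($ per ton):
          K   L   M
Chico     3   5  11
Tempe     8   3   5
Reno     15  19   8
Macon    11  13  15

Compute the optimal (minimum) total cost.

A cheapest plan:
  Chico–K: 50 × $3 = $150
  Tempe–M: 20 × $5 = $100
  Reno–M: 35 × $8 = $280
  Macon–K: 5 × $11 = $55
  Macon–L: 85 × $13 = $1105
  Macon–M: 30 × $15 = $450
Total = 150 + 100 + 280 + 55 + 1105 + 450 = $2140.
(Supply check: Chico ships 50; Tempe ships 20; Reno ships 35; Macon ships 120.)

2140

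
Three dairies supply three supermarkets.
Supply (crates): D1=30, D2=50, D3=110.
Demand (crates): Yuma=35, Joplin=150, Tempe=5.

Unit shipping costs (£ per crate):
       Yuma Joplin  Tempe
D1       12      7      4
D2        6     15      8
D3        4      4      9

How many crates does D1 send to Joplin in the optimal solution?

30

Optimal shipments:
  D1->Joplin: 30 crates
  D2->Yuma: 35 crates
  D2->Joplin: 10 crates
  D2->Tempe: 5 crates
  D3->Joplin: 110 crates
Total cost = £1050.
So D1→Joplin carries 30 crates.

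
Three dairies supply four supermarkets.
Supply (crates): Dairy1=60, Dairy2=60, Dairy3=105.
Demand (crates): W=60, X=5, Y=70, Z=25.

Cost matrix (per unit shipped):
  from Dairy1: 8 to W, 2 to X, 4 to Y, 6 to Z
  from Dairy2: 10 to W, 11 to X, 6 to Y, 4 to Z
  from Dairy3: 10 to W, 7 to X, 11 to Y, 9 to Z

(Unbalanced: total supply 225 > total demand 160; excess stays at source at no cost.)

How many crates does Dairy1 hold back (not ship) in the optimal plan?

Minimum-cost shipments:
  Dairy1 to X: 5 × 2 = 10
  Dairy1 to Y: 55 × 4 = 220
  Dairy2 to W: 20 × 10 = 200
  Dairy2 to Y: 15 × 6 = 90
  Dairy2 to Z: 25 × 4 = 100
  Dairy3 to W: 40 × 10 = 400
Total cost = 1020.
Dairy1 ships 60 of its 60, leaving 0.

0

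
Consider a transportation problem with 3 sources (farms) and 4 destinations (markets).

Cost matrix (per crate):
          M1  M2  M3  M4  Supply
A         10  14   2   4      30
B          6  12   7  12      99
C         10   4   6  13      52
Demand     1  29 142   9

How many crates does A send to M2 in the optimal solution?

0

Solving gives:
  A–M3: 21 × 2 = 42
  A–M4: 9 × 4 = 36
  B–M1: 1 × 6 = 6
  B–M3: 98 × 7 = 686
  C–M2: 29 × 4 = 116
  C–M3: 23 × 6 = 138
Total cost = 1024.
The route A→M2 is not used.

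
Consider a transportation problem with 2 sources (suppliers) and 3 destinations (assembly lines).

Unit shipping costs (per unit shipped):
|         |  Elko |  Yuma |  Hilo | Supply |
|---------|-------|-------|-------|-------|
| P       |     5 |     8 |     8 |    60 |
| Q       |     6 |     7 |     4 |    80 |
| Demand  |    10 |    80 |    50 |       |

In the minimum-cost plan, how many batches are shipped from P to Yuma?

Solving gives:
  P->Elko: 10 batches
  P->Yuma: 50 batches
  Q->Yuma: 30 batches
  Q->Hilo: 50 batches
Total cost = 860.
So P→Yuma carries 50 batches.

50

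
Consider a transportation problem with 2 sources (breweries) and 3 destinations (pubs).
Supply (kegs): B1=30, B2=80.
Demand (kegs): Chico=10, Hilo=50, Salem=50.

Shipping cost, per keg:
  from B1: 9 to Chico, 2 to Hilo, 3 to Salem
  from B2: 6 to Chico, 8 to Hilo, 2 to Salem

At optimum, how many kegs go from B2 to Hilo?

The minimum-cost plan:
  B1–Hilo: 30 × 2 = 60
  B2–Chico: 10 × 6 = 60
  B2–Hilo: 20 × 8 = 160
  B2–Salem: 50 × 2 = 100
Total cost = 380.
So B2→Hilo carries 20 kegs.

20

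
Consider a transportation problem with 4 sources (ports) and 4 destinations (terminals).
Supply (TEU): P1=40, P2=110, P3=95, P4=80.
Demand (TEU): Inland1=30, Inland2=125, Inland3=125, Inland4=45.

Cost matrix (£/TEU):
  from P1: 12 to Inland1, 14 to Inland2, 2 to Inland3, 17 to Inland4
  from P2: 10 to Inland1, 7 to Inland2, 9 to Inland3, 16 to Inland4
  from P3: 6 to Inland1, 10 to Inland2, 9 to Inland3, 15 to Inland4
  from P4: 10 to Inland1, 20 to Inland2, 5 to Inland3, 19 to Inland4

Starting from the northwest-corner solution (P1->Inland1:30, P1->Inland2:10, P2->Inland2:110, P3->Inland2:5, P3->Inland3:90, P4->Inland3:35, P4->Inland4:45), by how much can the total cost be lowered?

860

Current plan cost = 30·12 + 10·14 + 110·7 + 5·10 + 90·9 + 35·5 + 45·19 = £3160.
Optimal plan:
  P1 to Inland3: 40 × £2 = £80
  P2 to Inland2: 110 × £7 = £770
  P3 to Inland1: 30 × £6 = £180
  P3 to Inland2: 15 × £10 = £150
  P3 to Inland3: 5 × £9 = £45
  P3 to Inland4: 45 × £15 = £675
  P4 to Inland3: 80 × £5 = £400
Optimal cost = £2300.
Saving = 3160 − 2300 = £860.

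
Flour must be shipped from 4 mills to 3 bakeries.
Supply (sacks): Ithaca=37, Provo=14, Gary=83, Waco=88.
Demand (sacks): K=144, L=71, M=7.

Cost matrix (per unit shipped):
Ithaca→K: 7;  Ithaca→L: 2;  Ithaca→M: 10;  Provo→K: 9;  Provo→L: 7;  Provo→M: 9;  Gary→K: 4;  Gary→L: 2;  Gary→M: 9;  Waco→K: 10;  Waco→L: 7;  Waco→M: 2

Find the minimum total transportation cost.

An optimal shipping plan:
  Ithaca→L: 37 sacks
  Provo→K: 14 sacks
  Gary→K: 83 sacks
  Waco→K: 47 sacks
  Waco→L: 34 sacks
  Waco→M: 7 sacks
Total cost = 1254.

1254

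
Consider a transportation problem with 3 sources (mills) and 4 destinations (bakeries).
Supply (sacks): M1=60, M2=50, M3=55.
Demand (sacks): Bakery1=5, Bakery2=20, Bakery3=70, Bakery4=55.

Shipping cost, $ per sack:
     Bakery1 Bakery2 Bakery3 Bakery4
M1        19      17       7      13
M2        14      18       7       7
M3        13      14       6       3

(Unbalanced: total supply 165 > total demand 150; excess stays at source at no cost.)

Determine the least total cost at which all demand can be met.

1065

Optimal allocation:
  M1 to Bakery2: 20 × $17 = $340
  M1 to Bakery3: 40 × $7 = $280
  M2 to Bakery1: 5 × $14 = $70
  M2 to Bakery3: 30 × $7 = $210
  M3 to Bakery4: 55 × $3 = $165
Total = 340 + 280 + 70 + 210 + 165 = $1065.
(Supply check: M1 ships 60; M2 ships 35; M3 ships 55.)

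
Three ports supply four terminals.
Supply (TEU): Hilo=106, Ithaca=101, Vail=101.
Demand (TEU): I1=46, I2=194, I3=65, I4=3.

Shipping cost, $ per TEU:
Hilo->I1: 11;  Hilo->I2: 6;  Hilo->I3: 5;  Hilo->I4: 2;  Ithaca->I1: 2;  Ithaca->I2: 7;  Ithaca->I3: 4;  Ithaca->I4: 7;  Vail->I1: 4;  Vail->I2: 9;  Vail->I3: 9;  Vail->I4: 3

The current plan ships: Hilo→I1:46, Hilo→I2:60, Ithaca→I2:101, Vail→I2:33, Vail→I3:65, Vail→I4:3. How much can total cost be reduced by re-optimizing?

655

Current plan cost = 46·11 + 60·6 + 101·7 + 33·9 + 65·9 + 3·3 = $2464.
Optimal plan:
  Hilo to I2: 106 × $6 = $636
  Ithaca to I2: 36 × $7 = $252
  Ithaca to I3: 65 × $4 = $260
  Vail to I1: 46 × $4 = $184
  Vail to I2: 52 × $9 = $468
  Vail to I4: 3 × $3 = $9
Optimal cost = $1809.
Saving = 2464 − 1809 = $655.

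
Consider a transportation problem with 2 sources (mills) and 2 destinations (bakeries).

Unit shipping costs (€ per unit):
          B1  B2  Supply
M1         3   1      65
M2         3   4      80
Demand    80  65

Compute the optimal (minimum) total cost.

305

A cheapest plan:
  M1 to B2: 65 × €1 = €65
  M2 to B1: 80 × €3 = €240
Total = 65 + 240 = €305.
(Supply check: M1 ships 65; M2 ships 80.)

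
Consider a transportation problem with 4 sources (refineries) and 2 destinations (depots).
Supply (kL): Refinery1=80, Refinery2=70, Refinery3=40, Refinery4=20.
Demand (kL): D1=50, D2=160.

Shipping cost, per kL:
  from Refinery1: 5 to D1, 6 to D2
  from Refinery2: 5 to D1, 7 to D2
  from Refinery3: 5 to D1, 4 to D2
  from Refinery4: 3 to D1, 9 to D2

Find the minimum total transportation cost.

A cheapest plan:
  Refinery1 to D2: 80 × 6 = 480
  Refinery2 to D1: 30 × 5 = 150
  Refinery2 to D2: 40 × 7 = 280
  Refinery3 to D2: 40 × 4 = 160
  Refinery4 to D1: 20 × 3 = 60
Total = 480 + 150 + 280 + 160 + 60 = 1130.
(Supply check: Refinery1 ships 80; Refinery2 ships 70; Refinery3 ships 40; Refinery4 ships 20.)

1130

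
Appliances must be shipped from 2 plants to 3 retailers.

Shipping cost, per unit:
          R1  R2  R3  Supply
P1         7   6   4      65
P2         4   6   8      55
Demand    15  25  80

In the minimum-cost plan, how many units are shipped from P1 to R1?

0

Optimal shipments:
  P1–R3: 65 × 4 = 260
  P2–R1: 15 × 4 = 60
  P2–R2: 25 × 6 = 150
  P2–R3: 15 × 8 = 120
Total cost = 590.
The route P1→R1 is not used.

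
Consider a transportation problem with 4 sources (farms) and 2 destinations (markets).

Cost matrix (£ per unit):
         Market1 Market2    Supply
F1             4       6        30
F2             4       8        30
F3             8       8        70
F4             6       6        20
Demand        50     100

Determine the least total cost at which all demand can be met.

940

Optimal allocation:
  F1 to Market1: 20 × £4 = £80
  F1 to Market2: 10 × £6 = £60
  F2 to Market1: 30 × £4 = £120
  F3 to Market2: 70 × £8 = £560
  F4 to Market2: 20 × £6 = £120
Total = 80 + 60 + 120 + 560 + 120 = £940.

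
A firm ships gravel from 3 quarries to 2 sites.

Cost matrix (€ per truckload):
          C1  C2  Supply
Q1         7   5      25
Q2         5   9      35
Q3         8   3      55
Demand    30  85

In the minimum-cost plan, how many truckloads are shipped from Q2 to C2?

The minimum-cost plan:
  Q1->C2: 25 truckloads
  Q2->C1: 30 truckloads
  Q2->C2: 5 truckloads
  Q3->C2: 55 truckloads
Total cost = €485.
So Q2→C2 carries 5 truckloads.

5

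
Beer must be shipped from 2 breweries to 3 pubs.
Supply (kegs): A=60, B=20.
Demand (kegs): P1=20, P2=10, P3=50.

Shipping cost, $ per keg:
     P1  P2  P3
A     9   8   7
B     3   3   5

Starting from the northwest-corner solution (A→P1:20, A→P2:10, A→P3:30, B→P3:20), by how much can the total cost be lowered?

Current plan cost = 20·9 + 10·8 + 30·7 + 20·5 = $570.
Optimal plan:
  A→P2: 10 × $8 = $80
  A→P3: 50 × $7 = $350
  B→P1: 20 × $3 = $60
Optimal cost = $490.
Saving = 570 − 490 = $80.

80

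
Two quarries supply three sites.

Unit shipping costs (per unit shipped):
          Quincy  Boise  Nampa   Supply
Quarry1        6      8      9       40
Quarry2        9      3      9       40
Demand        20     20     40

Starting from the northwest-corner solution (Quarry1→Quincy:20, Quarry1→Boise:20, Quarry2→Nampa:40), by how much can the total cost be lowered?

100

Current plan cost = 20·6 + 20·8 + 40·9 = 640.
Optimal plan:
  Quarry1->Quincy: 20 × 6 = 120
  Quarry1->Nampa: 20 × 9 = 180
  Quarry2->Boise: 20 × 3 = 60
  Quarry2->Nampa: 20 × 9 = 180
Optimal cost = 540.
Saving = 640 − 540 = 100.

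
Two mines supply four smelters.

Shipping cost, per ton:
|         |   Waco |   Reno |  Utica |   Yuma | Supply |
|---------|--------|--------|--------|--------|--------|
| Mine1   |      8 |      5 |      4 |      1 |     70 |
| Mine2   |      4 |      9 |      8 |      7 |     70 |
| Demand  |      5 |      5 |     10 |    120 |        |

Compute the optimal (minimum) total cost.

Optimal allocation:
  Mine1->Yuma: 70 tons
  Mine2->Waco: 5 tons
  Mine2->Reno: 5 tons
  Mine2->Utica: 10 tons
  Mine2->Yuma: 50 tons
Total cost = 565.

565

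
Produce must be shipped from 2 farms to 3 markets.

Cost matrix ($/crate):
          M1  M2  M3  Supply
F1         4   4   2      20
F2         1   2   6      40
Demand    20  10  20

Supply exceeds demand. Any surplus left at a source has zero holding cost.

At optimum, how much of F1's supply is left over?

0

An optimal plan:
  F1→M3: 20 crates
  F2→M1: 20 crates
  F2→M2: 10 crates
Total cost = $80.
F1 ships 20 of its 20, leaving 0.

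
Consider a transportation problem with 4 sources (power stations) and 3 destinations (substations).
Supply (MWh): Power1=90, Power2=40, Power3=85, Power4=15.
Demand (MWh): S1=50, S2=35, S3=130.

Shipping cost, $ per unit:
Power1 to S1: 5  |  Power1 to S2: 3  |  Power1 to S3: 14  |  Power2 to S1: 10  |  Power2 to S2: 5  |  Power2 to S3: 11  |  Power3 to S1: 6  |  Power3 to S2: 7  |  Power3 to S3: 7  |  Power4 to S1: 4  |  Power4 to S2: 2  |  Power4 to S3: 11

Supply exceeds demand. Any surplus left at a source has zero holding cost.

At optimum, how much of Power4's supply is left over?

Minimum-cost shipments:
  Power1→S1: 50 × $5 = $250
  Power1→S2: 25 × $3 = $75
  Power2→S3: 40 × $11 = $440
  Power3→S3: 85 × $7 = $595
  Power4→S2: 10 × $2 = $20
  Power4→S3: 5 × $11 = $55
Total cost = $1435.
Power4 ships 15 of its 15, leaving 0.

0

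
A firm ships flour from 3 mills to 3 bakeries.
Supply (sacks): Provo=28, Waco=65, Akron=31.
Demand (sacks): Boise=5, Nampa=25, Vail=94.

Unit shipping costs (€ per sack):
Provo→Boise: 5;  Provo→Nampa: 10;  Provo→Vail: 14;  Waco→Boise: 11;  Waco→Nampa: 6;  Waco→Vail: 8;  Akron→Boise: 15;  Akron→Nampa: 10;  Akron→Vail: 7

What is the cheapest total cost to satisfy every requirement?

988

Optimal allocation:
  Provo->Boise: 5 × €5 = €25
  Provo->Nampa: 23 × €10 = €230
  Waco->Nampa: 2 × €6 = €12
  Waco->Vail: 63 × €8 = €504
  Akron->Vail: 31 × €7 = €217
Total = 25 + 230 + 12 + 504 + 217 = €988.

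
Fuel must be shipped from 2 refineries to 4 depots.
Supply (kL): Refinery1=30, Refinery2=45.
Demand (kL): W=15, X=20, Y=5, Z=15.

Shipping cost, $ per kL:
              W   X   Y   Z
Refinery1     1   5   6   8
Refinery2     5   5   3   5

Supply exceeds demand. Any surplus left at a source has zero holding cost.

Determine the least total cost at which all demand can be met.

One minimum-cost allocation:
  Refinery1→W: 15 kL
  Refinery1→X: 15 kL
  Refinery2→X: 5 kL
  Refinery2→Y: 5 kL
  Refinery2→Z: 15 kL
Total cost = $205.
(Supply check: Refinery1 ships 30; Refinery2 ships 25.)

205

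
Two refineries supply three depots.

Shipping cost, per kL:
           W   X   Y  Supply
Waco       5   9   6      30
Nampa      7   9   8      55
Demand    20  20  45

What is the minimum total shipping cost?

Optimal allocation:
  Waco to Y: 30 × 6 = 180
  Nampa to W: 20 × 7 = 140
  Nampa to X: 20 × 9 = 180
  Nampa to Y: 15 × 8 = 120
Total = 180 + 140 + 180 + 120 = 620.

620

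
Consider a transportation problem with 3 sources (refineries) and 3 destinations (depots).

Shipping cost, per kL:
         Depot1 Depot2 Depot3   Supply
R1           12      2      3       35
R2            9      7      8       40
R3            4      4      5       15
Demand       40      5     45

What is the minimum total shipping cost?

505

An optimal shipping plan:
  R1–Depot3: 35 × 3 = 105
  R2–Depot1: 25 × 9 = 225
  R2–Depot2: 5 × 7 = 35
  R2–Depot3: 10 × 8 = 80
  R3–Depot1: 15 × 4 = 60
Total = 105 + 225 + 35 + 80 + 60 = 505.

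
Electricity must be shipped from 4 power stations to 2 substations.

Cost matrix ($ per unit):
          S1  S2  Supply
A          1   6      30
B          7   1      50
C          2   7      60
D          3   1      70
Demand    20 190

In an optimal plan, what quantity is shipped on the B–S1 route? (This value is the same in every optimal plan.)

0

Solving gives:
  A–S1: 20 × $1 = $20
  A–S2: 10 × $6 = $60
  B–S2: 50 × $1 = $50
  C–S2: 60 × $7 = $420
  D–S2: 70 × $1 = $70
Total cost = $620.
The route B→S1 is not used.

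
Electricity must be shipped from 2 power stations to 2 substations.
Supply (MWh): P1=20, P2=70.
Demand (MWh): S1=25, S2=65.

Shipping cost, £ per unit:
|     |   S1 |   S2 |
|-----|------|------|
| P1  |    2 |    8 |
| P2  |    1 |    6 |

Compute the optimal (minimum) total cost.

435

An optimal shipping plan:
  P1–S1: 20 × £2 = £40
  P2–S1: 5 × £1 = £5
  P2–S2: 65 × £6 = £390
Total = 40 + 5 + 390 = £435.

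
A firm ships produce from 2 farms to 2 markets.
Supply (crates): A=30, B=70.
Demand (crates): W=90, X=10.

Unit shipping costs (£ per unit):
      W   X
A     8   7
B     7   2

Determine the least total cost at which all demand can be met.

680

Optimal allocation:
  A to W: 30 × £8 = £240
  B to W: 60 × £7 = £420
  B to X: 10 × £2 = £20
Total = 240 + 420 + 20 = £680.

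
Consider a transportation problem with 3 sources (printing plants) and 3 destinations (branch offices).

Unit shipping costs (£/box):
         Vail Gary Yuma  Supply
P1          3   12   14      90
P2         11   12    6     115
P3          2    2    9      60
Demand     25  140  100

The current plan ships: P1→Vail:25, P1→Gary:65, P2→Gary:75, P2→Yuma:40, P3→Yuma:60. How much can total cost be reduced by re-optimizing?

Current plan cost = 25·3 + 65·12 + 75·12 + 40·6 + 60·9 = £2535.
Optimal plan:
  P1→Vail: 25 × £3 = £75
  P1→Gary: 65 × £12 = £780
  P2→Gary: 15 × £12 = £180
  P2→Yuma: 100 × £6 = £600
  P3→Gary: 60 × £2 = £120
Optimal cost = £1755.
Saving = 2535 − 1755 = £780.

780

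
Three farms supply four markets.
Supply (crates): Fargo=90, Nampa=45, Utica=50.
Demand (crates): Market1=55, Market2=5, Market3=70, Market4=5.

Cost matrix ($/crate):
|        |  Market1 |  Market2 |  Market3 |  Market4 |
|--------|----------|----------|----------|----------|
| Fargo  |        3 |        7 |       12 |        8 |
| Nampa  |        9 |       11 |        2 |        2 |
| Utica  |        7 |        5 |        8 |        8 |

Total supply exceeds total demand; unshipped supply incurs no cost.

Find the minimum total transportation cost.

One minimum-cost allocation:
  Fargo to Market1: 55 × $3 = $165
  Nampa to Market3: 45 × $2 = $90
  Utica to Market2: 5 × $5 = $25
  Utica to Market3: 25 × $8 = $200
  Utica to Market4: 5 × $8 = $40
Total = 165 + 90 + 25 + 200 + 40 = $520.
(Supply check: Fargo ships 55; Nampa ships 45; Utica ships 35.)

520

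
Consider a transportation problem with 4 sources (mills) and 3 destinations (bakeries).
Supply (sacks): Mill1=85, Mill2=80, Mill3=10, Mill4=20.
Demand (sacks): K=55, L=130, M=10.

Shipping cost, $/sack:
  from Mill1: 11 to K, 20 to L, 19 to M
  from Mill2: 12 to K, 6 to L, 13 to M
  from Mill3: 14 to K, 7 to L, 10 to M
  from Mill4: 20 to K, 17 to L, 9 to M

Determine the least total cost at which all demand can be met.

2015

An optimal shipping plan:
  Mill1–K: 55 × $11 = $605
  Mill1–L: 30 × $20 = $600
  Mill2–L: 80 × $6 = $480
  Mill3–L: 10 × $7 = $70
  Mill4–L: 10 × $17 = $170
  Mill4–M: 10 × $9 = $90
Total = 605 + 600 + 480 + 70 + 170 + 90 = $2015.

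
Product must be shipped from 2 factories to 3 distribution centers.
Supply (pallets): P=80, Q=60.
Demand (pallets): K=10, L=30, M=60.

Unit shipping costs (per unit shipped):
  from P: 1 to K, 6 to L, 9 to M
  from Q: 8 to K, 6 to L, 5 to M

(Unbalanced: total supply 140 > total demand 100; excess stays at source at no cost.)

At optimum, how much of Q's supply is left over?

0

An optimal plan:
  P→K: 10 × 1 = 10
  P→L: 30 × 6 = 180
  Q→M: 60 × 5 = 300
Total cost = 490.
Q ships 60 of its 60, leaving 0.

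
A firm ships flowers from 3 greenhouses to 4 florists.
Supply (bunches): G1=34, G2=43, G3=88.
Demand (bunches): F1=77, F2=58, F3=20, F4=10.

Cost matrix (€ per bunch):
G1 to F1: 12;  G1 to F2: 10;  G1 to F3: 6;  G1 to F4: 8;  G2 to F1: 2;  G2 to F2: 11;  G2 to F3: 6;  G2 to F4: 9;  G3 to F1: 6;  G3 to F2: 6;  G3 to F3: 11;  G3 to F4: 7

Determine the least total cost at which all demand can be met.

854

Optimal allocation:
  G1–F2: 4 bunches
  G1–F3: 20 bunches
  G1–F4: 10 bunches
  G2–F1: 43 bunches
  G3–F1: 34 bunches
  G3–F2: 54 bunches
Total cost = €854.
(Supply check: G1 ships 34; G2 ships 43; G3 ships 88.)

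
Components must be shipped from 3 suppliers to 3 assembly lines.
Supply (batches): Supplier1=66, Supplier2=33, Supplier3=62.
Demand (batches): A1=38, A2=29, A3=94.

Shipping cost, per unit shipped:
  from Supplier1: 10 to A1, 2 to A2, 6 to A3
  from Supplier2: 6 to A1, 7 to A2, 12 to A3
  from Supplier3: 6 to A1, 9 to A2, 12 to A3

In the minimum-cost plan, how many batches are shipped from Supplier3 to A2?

0

Solving gives:
  Supplier1→A3: 66 batches
  Supplier2→A2: 29 batches
  Supplier2→A3: 4 batches
  Supplier3→A1: 38 batches
  Supplier3→A3: 24 batches
Total cost = 1163.
The route Supplier3→A2 is not used.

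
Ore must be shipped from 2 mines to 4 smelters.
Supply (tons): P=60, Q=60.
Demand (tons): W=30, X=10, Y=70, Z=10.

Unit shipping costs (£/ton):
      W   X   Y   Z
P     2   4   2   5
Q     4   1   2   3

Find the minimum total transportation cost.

240

One minimum-cost allocation:
  P–W: 30 × £2 = £60
  P–Y: 30 × £2 = £60
  Q–X: 10 × £1 = £10
  Q–Y: 40 × £2 = £80
  Q–Z: 10 × £3 = £30
Total = 60 + 60 + 10 + 80 + 30 = £240.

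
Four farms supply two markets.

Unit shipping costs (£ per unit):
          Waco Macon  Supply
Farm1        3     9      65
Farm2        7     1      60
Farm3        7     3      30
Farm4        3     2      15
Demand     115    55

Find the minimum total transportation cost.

540

Optimal allocation:
  Farm1->Waco: 65 crates
  Farm2->Waco: 5 crates
  Farm2->Macon: 55 crates
  Farm3->Waco: 30 crates
  Farm4->Waco: 15 crates
Total cost = £540.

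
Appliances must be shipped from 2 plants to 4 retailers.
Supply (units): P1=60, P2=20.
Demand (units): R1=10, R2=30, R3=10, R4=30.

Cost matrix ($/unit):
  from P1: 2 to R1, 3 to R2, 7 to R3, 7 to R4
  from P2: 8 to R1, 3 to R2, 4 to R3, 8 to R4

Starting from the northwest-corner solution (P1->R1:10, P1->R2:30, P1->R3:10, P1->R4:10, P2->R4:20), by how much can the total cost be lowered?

Current plan cost = 10·2 + 30·3 + 10·7 + 10·7 + 20·8 = $410.
Optimal plan:
  P1->R1: 10 × $2 = $20
  P1->R2: 20 × $3 = $60
  P1->R4: 30 × $7 = $210
  P2->R2: 10 × $3 = $30
  P2->R3: 10 × $4 = $40
Optimal cost = $360.
Saving = 410 − 360 = $50.

50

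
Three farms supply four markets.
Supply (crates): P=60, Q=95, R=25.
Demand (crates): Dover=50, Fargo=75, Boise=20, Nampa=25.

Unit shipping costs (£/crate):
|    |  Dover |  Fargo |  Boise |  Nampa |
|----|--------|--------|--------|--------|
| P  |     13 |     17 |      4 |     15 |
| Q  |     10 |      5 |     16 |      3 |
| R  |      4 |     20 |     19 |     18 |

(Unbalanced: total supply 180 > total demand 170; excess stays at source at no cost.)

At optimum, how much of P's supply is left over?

An optimal plan:
  P to Dover: 25 × £13 = £325
  P to Boise: 20 × £4 = £80
  P to Nampa: 5 × £15 = £75
  Q to Fargo: 75 × £5 = £375
  Q to Nampa: 20 × £3 = £60
  R to Dover: 25 × £4 = £100
Total cost = £1015.
P ships 50 of its 60, leaving 10.

10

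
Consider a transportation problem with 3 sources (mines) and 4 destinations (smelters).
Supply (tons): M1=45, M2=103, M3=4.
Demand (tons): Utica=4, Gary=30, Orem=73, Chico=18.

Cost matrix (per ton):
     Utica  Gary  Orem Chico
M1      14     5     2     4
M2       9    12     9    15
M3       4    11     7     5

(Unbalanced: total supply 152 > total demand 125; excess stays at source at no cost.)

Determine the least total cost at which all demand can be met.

An optimal shipping plan:
  M1->Orem: 31 × 2 = 62
  M1->Chico: 14 × 4 = 56
  M2->Utica: 4 × 9 = 36
  M2->Gary: 30 × 12 = 360
  M2->Orem: 42 × 9 = 378
  M3->Chico: 4 × 5 = 20
Total = 62 + 56 + 36 + 360 + 378 + 20 = 912.

912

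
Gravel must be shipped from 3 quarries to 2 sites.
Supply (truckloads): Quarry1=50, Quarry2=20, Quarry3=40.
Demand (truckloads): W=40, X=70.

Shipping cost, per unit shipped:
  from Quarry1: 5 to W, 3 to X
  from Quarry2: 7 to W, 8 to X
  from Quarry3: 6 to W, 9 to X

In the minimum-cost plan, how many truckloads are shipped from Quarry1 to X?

50

Optimal shipments:
  Quarry1 to X: 50 truckloads
  Quarry2 to X: 20 truckloads
  Quarry3 to W: 40 truckloads
Total cost = 550.
So Quarry1→X carries 50 truckloads.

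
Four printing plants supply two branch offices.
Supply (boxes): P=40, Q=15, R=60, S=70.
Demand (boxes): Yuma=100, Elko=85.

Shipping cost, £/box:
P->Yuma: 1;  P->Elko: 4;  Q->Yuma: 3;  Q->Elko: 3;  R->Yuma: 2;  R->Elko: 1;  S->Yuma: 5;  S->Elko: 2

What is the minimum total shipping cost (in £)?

One minimum-cost allocation:
  P->Yuma: 40 boxes
  Q->Yuma: 15 boxes
  R->Yuma: 45 boxes
  R->Elko: 15 boxes
  S->Elko: 70 boxes
Total cost = £330.

330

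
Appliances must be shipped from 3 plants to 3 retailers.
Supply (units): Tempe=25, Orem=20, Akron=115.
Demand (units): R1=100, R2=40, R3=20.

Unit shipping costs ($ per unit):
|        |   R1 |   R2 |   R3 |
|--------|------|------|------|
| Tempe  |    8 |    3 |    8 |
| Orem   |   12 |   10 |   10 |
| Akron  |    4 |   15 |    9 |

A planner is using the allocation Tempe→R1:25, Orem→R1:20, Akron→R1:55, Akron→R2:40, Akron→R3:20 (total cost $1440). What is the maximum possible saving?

630

Current plan cost = 25·8 + 20·12 + 55·4 + 40·15 + 20·9 = $1440.
Optimal plan:
  Tempe–R2: 25 × $3 = $75
  Orem–R2: 15 × $10 = $150
  Orem–R3: 5 × $10 = $50
  Akron–R1: 100 × $4 = $400
  Akron–R3: 15 × $9 = $135
Optimal cost = $810.
Saving = 1440 − 810 = $630.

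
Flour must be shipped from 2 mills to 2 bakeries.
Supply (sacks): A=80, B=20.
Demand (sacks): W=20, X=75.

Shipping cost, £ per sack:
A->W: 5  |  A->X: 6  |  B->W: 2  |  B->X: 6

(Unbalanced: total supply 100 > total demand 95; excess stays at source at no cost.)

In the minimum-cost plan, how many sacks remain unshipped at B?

Minimum-cost shipments:
  A->X: 75 sacks
  B->W: 20 sacks
Total cost = £490.
B ships 20 of its 20, leaving 0.

0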